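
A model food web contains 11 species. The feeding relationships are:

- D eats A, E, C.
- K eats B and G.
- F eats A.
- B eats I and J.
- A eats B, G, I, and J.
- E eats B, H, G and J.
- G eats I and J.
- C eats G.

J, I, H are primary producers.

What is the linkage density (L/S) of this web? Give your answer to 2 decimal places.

L/S = 1.73

There are L = 19 links among S = 11 species.
L/S = 19/11 = 1.7273 ≈ 1.73.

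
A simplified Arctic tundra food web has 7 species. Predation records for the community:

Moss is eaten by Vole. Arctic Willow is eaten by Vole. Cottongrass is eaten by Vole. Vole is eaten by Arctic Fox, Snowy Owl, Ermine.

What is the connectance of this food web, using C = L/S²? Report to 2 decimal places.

C = 0.12

The web has S = 7 species and L = 6 feeding links.
C = L / S² = 6 / 49 = 0.1224 ≈ 0.12.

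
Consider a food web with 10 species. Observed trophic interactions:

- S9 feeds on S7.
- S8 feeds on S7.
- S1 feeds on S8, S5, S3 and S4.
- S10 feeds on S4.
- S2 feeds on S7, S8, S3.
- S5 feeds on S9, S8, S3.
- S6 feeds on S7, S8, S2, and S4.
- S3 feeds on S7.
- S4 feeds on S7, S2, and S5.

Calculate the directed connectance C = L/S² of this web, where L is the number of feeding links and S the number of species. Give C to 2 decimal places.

C = 0.21

The web has S = 10 species and L = 21 feeding links.
C = L / S² = 21 / 100 = 0.2100 ≈ 0.21.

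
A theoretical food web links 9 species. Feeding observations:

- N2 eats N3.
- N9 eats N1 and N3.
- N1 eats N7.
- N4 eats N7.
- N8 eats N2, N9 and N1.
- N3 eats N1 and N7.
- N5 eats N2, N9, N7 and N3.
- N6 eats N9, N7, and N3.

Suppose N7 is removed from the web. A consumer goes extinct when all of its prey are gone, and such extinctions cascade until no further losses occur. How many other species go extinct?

Remove N7.
Round 1: N1 (all prey gone), N4 (all prey gone) → extinct.
Round 2: N3 (all prey gone) → extinct.
Round 3: N2 (all prey gone), N9 (all prey gone) → extinct.
Round 4: N6 (all prey gone), N8 (all prey gone), N5 (all prey gone) → extinct.
No further losses. Total secondary extinctions: 8.

8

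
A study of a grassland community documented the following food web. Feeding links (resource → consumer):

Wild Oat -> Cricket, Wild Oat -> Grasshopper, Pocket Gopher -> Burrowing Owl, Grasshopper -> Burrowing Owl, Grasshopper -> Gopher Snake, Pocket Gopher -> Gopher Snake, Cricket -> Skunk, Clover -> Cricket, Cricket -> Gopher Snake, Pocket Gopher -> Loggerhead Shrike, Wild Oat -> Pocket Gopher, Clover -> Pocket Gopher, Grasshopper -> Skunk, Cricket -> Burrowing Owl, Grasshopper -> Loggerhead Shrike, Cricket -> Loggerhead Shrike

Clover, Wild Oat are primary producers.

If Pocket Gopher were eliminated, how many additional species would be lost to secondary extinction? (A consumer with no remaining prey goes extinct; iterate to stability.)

Remove Pocket Gopher.
Every predator of it retains at least one other prey: Gopher Snake still has Cricket, Grasshopper; Loggerhead Shrike still has Cricket, Grasshopper; Burrowing Owl still has Cricket, Grasshopper.
No consumer loses all prey, so no secondary extinctions occur.

0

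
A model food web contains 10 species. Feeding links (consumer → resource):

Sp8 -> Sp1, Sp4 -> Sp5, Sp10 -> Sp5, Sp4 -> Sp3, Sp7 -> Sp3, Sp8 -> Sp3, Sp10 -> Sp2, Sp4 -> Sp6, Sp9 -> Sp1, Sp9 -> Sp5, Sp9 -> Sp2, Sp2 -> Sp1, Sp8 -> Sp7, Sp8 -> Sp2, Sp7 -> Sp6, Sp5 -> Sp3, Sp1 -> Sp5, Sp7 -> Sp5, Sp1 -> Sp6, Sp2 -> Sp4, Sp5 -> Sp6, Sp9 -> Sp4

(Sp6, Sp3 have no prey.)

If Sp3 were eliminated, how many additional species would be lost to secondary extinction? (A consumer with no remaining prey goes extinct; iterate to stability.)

Remove Sp3.
Every predator of it retains at least one other prey: Sp5 still has Sp6; Sp7 still has Sp6, Sp5; Sp4 still has Sp6, Sp5; Sp8 still has Sp7, Sp1, Sp2.
No consumer loses all prey, so no secondary extinctions occur.

0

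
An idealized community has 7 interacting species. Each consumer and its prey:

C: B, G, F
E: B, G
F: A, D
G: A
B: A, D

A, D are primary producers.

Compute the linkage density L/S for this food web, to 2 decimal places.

L/S = 1.43

There are L = 10 links among S = 7 species.
L/S = 10/7 = 1.4286 ≈ 1.43.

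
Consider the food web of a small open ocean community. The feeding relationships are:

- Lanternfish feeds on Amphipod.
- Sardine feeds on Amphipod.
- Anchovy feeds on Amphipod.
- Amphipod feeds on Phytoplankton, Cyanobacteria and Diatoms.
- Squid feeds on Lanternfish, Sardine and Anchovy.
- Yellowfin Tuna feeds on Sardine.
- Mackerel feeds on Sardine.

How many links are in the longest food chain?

3 links

One longest chain: Phytoplankton → Amphipod → Anchovy → Squid.
It has 4 species and 3 links.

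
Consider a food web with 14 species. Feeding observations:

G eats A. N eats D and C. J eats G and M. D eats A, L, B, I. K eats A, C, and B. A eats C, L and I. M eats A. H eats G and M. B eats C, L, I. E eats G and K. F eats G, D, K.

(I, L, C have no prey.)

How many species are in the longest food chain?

One longest chain: I → A → G → H.
It has 4 species and 3 links.

4 species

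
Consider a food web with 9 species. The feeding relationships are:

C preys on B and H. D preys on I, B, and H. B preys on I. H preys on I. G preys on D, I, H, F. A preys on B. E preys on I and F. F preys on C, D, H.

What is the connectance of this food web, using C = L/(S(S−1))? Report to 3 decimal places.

The web has S = 9 species and L = 17 feeding links.
C = L / (S(S−1)) = 17 / 72 = 0.2361 ≈ 0.236.

C = 0.236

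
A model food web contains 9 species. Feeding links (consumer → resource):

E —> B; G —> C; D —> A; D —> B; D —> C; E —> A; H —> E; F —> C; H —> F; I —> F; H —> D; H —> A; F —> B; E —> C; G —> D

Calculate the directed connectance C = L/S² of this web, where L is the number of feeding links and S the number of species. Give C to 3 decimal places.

C = 0.185

The web has S = 9 species and L = 15 feeding links.
C = L / S² = 15 / 81 = 0.1852 ≈ 0.185.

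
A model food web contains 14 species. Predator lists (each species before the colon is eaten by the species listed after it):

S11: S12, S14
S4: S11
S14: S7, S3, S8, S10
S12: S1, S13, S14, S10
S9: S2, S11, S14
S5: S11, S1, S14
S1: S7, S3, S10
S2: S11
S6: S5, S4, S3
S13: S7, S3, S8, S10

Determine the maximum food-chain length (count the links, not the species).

5 links

One longest chain: S6 → S5 → S11 → S12 → S13 → S7.
It has 6 species and 5 links.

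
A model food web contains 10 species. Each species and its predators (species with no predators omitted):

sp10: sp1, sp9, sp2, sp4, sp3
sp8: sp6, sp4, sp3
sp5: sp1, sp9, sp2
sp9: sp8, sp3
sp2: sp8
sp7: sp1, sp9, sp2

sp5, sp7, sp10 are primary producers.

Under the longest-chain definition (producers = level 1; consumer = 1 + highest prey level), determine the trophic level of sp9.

Trophic level 2

sp5 is a producer → level 1.
sp9 eats sp5 (level 1); other prey at levels: sp7 1, sp10 1 → level 2.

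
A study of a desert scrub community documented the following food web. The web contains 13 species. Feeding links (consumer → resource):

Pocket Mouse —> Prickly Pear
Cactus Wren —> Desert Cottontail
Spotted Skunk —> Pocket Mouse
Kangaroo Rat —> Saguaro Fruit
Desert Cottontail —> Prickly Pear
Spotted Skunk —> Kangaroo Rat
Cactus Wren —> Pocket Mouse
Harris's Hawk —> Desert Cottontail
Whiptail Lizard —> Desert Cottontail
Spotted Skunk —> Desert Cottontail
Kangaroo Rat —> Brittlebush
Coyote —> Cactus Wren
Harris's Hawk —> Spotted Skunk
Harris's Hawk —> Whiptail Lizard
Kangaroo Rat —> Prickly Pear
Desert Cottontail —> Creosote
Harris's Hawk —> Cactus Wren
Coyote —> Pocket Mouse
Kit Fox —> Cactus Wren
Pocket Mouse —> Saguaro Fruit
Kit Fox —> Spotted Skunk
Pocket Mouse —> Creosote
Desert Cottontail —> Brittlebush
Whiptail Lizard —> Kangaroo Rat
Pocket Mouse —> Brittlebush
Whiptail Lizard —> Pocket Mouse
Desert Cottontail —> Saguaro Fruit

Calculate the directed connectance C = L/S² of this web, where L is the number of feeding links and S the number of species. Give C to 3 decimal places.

The web has S = 13 species and L = 27 feeding links.
C = L / S² = 27 / 169 = 0.1598 ≈ 0.160.

C = 0.160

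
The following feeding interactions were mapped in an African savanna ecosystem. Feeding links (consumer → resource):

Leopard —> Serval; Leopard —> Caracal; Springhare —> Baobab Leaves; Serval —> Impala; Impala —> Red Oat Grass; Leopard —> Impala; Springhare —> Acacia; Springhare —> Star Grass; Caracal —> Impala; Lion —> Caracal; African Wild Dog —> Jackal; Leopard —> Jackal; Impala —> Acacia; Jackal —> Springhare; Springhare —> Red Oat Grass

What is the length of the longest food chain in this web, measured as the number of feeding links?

One longest chain: Red Oat Grass → Springhare → Jackal → Leopard.
It has 4 species and 3 links.

3 links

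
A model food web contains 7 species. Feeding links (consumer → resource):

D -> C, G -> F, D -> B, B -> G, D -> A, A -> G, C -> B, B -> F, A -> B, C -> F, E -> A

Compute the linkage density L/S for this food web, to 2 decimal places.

L/S = 1.57

There are L = 11 links among S = 7 species.
L/S = 11/7 = 1.5714 ≈ 1.57.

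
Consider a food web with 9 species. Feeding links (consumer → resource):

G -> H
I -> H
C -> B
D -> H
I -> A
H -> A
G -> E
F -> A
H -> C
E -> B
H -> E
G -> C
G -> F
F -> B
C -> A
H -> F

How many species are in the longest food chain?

4 species

One longest chain: B → E → H → G.
It has 4 species and 3 links.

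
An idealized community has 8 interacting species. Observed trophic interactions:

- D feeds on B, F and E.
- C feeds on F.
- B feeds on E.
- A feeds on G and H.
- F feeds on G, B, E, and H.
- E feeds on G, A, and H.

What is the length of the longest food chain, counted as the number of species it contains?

6 species

One longest chain: H → A → E → B → F → D.
It has 6 species and 5 links.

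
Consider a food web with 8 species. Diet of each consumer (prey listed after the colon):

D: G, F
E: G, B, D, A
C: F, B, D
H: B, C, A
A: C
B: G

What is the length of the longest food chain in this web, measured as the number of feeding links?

One longest chain: G → B → C → A → E.
It has 5 species and 4 links.

4 links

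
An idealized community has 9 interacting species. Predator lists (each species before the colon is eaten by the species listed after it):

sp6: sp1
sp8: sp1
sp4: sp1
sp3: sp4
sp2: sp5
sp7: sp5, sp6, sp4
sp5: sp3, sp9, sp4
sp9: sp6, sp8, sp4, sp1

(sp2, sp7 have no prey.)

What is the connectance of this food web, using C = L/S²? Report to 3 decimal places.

C = 0.185

The web has S = 9 species and L = 15 feeding links.
C = L / S² = 15 / 81 = 0.1852 ≈ 0.185.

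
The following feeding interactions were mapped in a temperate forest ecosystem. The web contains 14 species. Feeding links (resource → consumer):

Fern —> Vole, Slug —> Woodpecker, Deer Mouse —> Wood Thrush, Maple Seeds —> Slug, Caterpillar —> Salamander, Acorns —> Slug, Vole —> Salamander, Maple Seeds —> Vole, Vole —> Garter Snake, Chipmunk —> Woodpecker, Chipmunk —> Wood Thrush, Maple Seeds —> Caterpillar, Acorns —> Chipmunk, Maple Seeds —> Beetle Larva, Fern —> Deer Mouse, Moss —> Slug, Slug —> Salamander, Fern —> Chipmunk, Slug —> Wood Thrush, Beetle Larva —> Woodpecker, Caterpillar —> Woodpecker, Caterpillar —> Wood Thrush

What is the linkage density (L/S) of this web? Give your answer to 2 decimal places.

L/S = 1.57

There are L = 22 links among S = 14 species.
L/S = 22/14 = 1.5714 ≈ 1.57.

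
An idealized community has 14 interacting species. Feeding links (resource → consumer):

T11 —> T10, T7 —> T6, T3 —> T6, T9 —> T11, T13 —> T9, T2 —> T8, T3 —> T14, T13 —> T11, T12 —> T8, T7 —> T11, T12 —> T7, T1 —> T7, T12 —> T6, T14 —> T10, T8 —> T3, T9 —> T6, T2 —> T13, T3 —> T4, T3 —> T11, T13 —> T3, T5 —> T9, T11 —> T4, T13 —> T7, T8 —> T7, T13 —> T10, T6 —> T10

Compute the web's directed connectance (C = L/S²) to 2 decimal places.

The web has S = 14 species and L = 26 feeding links.
C = L / S² = 26 / 196 = 0.1327 ≈ 0.13.

C = 0.13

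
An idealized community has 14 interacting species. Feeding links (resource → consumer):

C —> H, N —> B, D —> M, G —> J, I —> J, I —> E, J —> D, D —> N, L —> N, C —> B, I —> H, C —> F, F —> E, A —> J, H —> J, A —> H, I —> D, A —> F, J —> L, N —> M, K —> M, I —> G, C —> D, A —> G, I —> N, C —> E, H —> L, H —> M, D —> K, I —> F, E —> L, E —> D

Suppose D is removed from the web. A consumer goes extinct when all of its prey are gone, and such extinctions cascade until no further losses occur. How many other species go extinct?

1

Remove D.
Round 1: K (all prey gone) → extinct.
No further losses. Total secondary extinctions: 1.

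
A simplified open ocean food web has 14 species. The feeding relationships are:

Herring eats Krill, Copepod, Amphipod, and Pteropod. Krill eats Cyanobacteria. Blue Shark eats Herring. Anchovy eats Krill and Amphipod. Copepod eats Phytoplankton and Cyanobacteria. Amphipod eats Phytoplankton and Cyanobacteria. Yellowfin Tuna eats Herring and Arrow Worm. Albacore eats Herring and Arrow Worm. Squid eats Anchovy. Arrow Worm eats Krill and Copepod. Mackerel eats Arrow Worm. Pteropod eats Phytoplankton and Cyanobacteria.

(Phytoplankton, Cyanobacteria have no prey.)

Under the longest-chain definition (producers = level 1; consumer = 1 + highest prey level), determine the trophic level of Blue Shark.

Phytoplankton is a producer → level 1.
Pteropod eats Phytoplankton (level 1); other prey at levels: Cyanobacteria 1 → level 2.
Herring eats Pteropod (level 2); other prey at levels: Amphipod 2, Krill 2, Copepod 2 → level 3.
Blue Shark eats Herring → level 4.

Trophic level 4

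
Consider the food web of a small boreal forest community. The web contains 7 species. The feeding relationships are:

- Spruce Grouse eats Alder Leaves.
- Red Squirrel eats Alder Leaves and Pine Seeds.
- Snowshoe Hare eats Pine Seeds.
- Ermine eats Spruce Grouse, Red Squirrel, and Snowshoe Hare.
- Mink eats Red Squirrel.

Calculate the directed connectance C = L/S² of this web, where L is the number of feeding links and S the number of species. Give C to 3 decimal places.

The web has S = 7 species and L = 8 feeding links.
C = L / S² = 8 / 49 = 0.1633 ≈ 0.163.

C = 0.163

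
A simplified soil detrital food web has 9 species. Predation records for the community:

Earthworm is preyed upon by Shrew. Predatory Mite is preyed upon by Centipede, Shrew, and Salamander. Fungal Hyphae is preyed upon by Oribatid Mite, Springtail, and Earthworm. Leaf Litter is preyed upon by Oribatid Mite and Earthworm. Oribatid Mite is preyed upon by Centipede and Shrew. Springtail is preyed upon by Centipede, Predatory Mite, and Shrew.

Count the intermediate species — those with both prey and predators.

4

Intermediate species (has both prey and predators): Earthworm, Oribatid Mite, Springtail, Predatory Mite.
Count: 4.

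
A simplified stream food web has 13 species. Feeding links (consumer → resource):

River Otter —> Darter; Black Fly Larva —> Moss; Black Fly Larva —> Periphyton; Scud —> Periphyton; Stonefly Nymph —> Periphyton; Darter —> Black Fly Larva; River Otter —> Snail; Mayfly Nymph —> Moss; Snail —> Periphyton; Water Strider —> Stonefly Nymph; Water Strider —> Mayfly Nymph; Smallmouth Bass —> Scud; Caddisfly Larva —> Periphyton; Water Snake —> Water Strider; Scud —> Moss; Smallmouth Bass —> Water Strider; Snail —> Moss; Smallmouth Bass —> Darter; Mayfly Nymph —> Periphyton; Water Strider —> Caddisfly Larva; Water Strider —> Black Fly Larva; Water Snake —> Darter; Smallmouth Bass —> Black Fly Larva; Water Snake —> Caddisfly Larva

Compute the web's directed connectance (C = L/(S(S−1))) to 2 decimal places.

C = 0.15

The web has S = 13 species and L = 24 feeding links.
C = L / (S(S−1)) = 24 / 156 = 0.1538 ≈ 0.15.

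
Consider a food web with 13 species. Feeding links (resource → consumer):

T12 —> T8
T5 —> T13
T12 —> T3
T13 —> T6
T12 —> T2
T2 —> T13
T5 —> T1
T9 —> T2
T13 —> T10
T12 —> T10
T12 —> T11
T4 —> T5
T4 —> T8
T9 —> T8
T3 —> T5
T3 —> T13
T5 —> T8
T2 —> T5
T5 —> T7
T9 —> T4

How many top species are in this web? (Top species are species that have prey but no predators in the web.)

6

Top species (has prey, but nothing eats it): T11, T1, T8, T7, T10, T6.
Count: 6.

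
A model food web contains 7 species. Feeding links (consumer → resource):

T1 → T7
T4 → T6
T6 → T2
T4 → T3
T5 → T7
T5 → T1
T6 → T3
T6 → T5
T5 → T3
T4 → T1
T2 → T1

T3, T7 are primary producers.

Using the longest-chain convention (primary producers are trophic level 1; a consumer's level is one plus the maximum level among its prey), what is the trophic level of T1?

T7 is a producer → level 1.
T1 eats T7 → level 2.

Trophic level 2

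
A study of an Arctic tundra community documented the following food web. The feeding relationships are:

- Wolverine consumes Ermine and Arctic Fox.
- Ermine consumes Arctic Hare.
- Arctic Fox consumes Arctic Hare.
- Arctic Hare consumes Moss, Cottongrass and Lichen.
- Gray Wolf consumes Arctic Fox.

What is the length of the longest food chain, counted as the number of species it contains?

One longest chain: Moss → Arctic Hare → Arctic Fox → Wolverine.
It has 4 species and 3 links.

4 species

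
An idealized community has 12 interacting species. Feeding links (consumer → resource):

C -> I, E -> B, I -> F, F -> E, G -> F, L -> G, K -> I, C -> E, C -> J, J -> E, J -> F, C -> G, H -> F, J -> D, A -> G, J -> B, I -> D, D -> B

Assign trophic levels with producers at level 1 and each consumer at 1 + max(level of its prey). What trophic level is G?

B is a producer → level 1.
E eats B → level 2.
F eats E → level 3.
G eats F → level 4.

Trophic level 4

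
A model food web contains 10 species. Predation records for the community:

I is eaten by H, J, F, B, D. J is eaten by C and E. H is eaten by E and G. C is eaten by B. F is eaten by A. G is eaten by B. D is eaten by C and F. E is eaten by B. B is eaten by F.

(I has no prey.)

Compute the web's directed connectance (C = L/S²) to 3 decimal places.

C = 0.160

The web has S = 10 species and L = 16 feeding links.
C = L / S² = 16 / 100 = 0.1600 ≈ 0.160.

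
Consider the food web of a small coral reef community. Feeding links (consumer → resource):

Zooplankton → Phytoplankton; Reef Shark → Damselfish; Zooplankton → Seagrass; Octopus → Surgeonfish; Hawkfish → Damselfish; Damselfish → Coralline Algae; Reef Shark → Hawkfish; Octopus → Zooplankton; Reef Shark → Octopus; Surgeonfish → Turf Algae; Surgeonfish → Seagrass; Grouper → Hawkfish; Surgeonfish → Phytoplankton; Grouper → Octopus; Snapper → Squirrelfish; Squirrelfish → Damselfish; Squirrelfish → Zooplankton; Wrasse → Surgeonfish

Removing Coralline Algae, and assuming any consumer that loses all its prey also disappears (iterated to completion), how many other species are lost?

2

Remove Coralline Algae.
Round 1: Damselfish (all prey gone) → extinct.
Round 2: Hawkfish (all prey gone) → extinct.
No further losses. Total secondary extinctions: 2.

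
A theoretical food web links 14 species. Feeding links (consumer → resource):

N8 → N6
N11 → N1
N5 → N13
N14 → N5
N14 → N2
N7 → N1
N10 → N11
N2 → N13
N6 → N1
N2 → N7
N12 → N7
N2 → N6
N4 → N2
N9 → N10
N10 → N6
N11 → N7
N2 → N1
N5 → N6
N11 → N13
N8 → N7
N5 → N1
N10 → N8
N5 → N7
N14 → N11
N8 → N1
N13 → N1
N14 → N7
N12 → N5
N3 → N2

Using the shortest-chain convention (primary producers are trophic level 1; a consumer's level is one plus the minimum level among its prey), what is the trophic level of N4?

N1 is a producer → level 1.
N2 eats N1 → level 2.
N4 eats N2 → level 3.
No prey of N4 is below level 2, so 3 is the minimum.

Trophic level 3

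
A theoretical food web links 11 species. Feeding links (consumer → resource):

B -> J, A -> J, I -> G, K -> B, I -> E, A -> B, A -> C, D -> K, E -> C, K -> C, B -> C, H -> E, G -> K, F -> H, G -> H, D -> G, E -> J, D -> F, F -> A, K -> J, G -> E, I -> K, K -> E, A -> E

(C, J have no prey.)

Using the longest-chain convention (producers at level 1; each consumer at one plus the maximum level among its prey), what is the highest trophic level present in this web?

5

Producers (level 1): C, J.
C → E → H → F → D gives D level 5.
No species has a prey at level 5, so no species reaches level 6.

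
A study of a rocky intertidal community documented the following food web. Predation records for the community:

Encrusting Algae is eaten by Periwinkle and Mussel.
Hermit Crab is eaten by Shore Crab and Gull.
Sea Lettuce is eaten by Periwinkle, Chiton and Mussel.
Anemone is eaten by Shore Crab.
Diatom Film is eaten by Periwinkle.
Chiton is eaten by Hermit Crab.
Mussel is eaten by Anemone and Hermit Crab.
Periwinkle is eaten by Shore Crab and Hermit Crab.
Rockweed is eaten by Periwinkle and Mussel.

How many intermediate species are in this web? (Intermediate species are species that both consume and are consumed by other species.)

5

Intermediate species (has both prey and predators): Chiton, Periwinkle, Mussel, Anemone, Hermit Crab.
Count: 5.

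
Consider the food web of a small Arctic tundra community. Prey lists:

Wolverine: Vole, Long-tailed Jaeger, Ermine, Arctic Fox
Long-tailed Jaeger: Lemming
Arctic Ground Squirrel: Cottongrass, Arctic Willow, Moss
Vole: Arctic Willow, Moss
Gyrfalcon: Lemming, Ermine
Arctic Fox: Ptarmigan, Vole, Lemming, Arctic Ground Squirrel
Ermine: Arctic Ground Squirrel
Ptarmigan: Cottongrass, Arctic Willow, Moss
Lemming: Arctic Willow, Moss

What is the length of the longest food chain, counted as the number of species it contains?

One longest chain: Cottongrass → Arctic Ground Squirrel → Ermine → Gyrfalcon.
It has 4 species and 3 links.

4 species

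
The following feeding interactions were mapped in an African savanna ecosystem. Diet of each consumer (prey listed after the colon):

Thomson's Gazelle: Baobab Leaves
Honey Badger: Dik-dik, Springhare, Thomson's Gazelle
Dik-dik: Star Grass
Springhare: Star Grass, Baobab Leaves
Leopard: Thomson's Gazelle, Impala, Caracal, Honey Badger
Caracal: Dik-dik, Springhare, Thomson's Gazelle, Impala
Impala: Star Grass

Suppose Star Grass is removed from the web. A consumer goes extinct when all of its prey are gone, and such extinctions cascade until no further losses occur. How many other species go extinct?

2

Remove Star Grass.
Round 1: Dik-dik (all prey gone), Impala (all prey gone) → extinct.
No further losses. Total secondary extinctions: 2.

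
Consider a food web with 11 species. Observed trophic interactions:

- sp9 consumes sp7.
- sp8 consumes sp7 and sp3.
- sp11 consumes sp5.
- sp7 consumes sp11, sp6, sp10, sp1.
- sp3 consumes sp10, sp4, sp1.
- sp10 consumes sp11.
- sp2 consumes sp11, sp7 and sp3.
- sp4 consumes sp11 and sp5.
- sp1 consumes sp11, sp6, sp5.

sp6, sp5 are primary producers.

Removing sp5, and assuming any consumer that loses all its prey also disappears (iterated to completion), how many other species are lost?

Remove sp5.
Round 1: sp11 (all prey gone) → extinct.
Round 2: sp10 (all prey gone), sp4 (all prey gone) → extinct.
No further losses. Total secondary extinctions: 3.

3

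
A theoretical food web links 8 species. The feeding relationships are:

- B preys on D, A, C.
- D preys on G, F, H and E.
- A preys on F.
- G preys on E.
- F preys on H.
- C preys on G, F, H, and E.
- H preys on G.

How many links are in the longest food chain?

5 links

One longest chain: E → G → H → F → D → B.
It has 6 species and 5 links.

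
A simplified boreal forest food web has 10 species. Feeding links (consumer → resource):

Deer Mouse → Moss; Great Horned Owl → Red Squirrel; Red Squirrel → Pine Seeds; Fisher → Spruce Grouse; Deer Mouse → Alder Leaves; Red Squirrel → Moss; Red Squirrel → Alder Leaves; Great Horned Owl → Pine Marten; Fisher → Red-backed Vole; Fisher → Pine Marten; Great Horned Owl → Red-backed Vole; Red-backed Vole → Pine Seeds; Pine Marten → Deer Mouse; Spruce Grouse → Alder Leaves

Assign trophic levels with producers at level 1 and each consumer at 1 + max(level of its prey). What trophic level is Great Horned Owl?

Moss is a producer → level 1.
Deer Mouse eats Moss (level 1); other prey at levels: Alder Leaves 1 → level 2.
Pine Marten eats Deer Mouse → level 3.
Great Horned Owl eats Pine Marten (level 3); other prey at levels: Red Squirrel 2, Red-backed Vole 2 → level 4.

Trophic level 4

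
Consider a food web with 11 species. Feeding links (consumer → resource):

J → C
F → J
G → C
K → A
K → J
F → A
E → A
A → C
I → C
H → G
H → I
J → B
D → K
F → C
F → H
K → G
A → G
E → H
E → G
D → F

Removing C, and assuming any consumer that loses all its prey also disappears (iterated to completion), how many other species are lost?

Remove C.
Round 1: I (all prey gone), G (all prey gone) → extinct.
Round 2: H (all prey gone), A (all prey gone) → extinct.
Round 3: E (all prey gone) → extinct.
No further losses. Total secondary extinctions: 5.

5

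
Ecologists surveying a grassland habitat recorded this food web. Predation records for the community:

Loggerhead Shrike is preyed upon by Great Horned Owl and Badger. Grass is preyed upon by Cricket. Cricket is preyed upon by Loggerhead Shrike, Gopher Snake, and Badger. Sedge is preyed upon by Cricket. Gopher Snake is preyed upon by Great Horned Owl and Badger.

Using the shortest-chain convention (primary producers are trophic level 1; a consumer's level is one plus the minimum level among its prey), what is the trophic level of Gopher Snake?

Trophic level 3

Sedge is a producer → level 1.
Cricket eats Sedge → level 2.
Gopher Snake eats Cricket → level 3.
No prey of Gopher Snake is below level 2, so 3 is the minimum.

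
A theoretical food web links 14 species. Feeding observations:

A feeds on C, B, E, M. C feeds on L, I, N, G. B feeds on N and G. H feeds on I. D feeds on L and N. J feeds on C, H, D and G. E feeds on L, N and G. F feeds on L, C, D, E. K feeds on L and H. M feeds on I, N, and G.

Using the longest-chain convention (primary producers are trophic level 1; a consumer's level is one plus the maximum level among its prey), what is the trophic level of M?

Trophic level 2

N is a producer → level 1.
M eats N (level 1); other prey at levels: I 1, G 1 → level 2.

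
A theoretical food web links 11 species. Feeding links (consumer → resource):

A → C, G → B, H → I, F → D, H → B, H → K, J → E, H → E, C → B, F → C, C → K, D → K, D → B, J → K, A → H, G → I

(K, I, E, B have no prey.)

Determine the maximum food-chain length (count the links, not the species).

2 links

One longest chain: K → C → F.
It has 3 species and 2 links.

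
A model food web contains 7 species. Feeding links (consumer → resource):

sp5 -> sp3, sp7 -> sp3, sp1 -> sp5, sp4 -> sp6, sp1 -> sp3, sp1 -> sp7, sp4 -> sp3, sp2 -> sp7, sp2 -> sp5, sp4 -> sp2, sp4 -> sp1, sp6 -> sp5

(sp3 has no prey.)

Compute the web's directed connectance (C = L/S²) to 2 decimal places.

The web has S = 7 species and L = 12 feeding links.
C = L / S² = 12 / 49 = 0.2449 ≈ 0.24.

C = 0.24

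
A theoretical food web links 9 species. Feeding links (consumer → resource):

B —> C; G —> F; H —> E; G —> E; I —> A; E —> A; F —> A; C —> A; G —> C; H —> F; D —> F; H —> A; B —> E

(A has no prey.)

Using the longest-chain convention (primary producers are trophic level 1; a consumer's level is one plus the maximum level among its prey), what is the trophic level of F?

Trophic level 2

A is a producer → level 1.
F eats A → level 2.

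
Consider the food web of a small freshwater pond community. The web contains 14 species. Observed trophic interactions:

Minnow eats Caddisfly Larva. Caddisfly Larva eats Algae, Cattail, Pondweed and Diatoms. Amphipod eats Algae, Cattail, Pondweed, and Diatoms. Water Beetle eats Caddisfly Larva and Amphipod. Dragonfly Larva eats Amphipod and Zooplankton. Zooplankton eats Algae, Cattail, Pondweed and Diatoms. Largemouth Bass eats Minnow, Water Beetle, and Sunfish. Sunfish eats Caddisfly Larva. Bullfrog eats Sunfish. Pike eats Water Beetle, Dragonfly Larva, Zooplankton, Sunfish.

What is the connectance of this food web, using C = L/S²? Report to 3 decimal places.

The web has S = 14 species and L = 26 feeding links.
C = L / S² = 26 / 196 = 0.1327 ≈ 0.133.

C = 0.133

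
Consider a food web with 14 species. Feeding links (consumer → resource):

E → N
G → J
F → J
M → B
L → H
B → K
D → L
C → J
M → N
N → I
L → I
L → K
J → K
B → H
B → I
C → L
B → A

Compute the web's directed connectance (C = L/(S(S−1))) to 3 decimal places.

The web has S = 14 species and L = 17 feeding links.
C = L / (S(S−1)) = 17 / 182 = 0.0934 ≈ 0.093.

C = 0.093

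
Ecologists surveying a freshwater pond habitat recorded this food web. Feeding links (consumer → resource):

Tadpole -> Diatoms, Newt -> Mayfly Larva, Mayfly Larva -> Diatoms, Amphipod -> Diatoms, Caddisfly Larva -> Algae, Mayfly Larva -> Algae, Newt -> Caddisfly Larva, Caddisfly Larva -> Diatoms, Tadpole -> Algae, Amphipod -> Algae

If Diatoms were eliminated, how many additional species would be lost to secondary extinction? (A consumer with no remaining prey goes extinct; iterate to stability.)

0

Remove Diatoms.
Every predator of it retains at least one other prey: Mayfly Larva still has Algae; Amphipod still has Algae; Tadpole still has Algae; Caddisfly Larva still has Algae.
No consumer loses all prey, so no secondary extinctions occur.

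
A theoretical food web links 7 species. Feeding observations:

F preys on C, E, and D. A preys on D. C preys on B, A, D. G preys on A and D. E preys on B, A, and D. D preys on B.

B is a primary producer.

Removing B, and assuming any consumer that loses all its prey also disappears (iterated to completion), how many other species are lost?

6

Remove B.
Round 1: D (all prey gone) → extinct.
Round 2: A (all prey gone) → extinct.
Round 3: C (all prey gone), E (all prey gone), G (all prey gone) → extinct.
Round 4: F (all prey gone) → extinct.
No further losses. Total secondary extinctions: 6.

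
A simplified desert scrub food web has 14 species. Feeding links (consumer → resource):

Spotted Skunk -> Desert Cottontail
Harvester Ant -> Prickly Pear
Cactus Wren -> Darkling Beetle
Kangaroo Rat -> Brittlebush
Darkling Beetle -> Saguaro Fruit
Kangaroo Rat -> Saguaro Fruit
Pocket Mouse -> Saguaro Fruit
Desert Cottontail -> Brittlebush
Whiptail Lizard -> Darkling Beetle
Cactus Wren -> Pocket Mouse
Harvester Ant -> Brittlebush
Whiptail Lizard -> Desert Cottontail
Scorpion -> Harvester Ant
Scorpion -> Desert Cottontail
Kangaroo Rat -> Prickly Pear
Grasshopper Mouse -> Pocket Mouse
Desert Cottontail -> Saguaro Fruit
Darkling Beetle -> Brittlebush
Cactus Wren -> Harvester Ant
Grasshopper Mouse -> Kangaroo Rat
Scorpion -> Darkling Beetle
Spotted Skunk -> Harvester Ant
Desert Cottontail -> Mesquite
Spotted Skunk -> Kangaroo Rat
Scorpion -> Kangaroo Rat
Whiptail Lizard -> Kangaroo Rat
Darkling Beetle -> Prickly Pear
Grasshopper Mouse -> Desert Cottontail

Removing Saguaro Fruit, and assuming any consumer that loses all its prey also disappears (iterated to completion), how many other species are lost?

1

Remove Saguaro Fruit.
Round 1: Pocket Mouse (all prey gone) → extinct.
No further losses. Total secondary extinctions: 1.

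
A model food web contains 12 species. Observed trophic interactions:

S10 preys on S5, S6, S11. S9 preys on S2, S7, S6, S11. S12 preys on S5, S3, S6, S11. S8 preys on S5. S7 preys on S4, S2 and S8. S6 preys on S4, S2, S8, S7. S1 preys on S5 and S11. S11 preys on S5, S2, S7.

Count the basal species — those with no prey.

4

Basal species (no prey listed): S2, S4, S5, S3.
Count: 4.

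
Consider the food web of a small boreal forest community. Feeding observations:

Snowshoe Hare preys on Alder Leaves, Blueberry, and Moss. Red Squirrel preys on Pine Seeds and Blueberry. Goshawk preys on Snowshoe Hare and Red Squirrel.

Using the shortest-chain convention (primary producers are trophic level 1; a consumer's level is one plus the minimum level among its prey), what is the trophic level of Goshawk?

Trophic level 3

Blueberry is a producer → level 1.
Red Squirrel eats Blueberry → level 2.
Goshawk eats Red Squirrel → level 3.
No prey of Goshawk is below level 2, so 3 is the minimum.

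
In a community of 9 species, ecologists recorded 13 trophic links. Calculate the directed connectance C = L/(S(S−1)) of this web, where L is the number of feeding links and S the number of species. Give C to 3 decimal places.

C = 0.181

The web has S = 9 species and L = 13 feeding links.
C = L / (S(S−1)) = 13 / 72 = 0.1806 ≈ 0.181.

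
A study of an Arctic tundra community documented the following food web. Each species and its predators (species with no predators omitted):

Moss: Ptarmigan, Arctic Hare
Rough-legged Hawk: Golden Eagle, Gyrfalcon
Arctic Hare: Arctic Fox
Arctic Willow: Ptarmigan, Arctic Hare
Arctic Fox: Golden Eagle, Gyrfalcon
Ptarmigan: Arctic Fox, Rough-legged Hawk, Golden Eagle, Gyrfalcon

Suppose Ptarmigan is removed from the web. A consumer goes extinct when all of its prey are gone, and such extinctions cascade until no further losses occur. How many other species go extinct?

1

Remove Ptarmigan.
Round 1: Rough-legged Hawk (all prey gone) → extinct.
No further losses. Total secondary extinctions: 1.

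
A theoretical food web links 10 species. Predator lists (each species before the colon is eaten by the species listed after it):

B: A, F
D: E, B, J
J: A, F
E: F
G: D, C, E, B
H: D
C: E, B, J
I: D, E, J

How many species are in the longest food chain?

One longest chain: G → D → B → A.
It has 4 species and 3 links.

4 species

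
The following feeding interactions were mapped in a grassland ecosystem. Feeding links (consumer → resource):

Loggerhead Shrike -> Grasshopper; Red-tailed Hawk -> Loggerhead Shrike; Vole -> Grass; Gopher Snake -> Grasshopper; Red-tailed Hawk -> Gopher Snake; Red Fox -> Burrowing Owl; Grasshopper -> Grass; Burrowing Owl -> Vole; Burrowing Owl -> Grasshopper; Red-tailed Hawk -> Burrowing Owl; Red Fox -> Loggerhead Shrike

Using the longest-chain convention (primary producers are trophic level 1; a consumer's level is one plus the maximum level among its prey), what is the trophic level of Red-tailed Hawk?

Trophic level 4

Grass is a producer → level 1.
Grasshopper eats Grass → level 2.
Burrowing Owl eats Grasshopper (level 2); other prey at levels: Vole 2 → level 3.
Red-tailed Hawk eats Burrowing Owl (level 3); other prey at levels: Gopher Snake 3, Loggerhead Shrike 3 → level 4.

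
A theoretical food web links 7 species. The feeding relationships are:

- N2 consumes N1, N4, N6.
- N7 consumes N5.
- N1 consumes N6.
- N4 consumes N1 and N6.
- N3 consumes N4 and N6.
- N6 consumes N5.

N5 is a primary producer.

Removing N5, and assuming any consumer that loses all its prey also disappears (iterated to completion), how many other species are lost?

6

Remove N5.
Round 1: N6 (all prey gone), N7 (all prey gone) → extinct.
Round 2: N1 (all prey gone) → extinct.
Round 3: N4 (all prey gone) → extinct.
Round 4: N2 (all prey gone), N3 (all prey gone) → extinct.
No further losses. Total secondary extinctions: 6.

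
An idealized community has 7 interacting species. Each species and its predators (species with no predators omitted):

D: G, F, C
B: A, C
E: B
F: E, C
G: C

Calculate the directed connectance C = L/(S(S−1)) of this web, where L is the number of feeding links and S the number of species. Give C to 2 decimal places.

C = 0.21

The web has S = 7 species and L = 9 feeding links.
C = L / (S(S−1)) = 9 / 42 = 0.2143 ≈ 0.21.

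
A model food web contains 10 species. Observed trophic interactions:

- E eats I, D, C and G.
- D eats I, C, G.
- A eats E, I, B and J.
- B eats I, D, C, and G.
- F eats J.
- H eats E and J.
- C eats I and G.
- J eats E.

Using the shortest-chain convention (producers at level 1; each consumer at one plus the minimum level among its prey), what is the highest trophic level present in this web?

Producers (level 1): I, G.
Following each consumer down to its lowest-level prey: I → E → J → F (levels 1 through 4).
All prey of F (J 3) are at level 3 or above, so F is at level 1 + 3 = 4.
Every consumer has at least one prey at level 3 or below, so none exceeds level 4.

4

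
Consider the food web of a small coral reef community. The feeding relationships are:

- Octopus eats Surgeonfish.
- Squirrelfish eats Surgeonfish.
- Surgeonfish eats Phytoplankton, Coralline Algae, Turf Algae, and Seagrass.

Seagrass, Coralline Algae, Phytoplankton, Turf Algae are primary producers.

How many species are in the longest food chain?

3 species

One longest chain: Seagrass → Surgeonfish → Squirrelfish.
It has 3 species and 2 links.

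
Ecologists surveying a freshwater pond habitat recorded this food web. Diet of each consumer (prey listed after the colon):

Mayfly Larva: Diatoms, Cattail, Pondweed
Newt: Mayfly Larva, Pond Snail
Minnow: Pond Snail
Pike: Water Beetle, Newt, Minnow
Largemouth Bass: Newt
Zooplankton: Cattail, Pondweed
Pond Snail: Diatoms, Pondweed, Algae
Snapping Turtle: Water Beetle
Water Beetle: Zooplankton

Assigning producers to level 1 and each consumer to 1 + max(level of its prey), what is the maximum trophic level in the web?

Producers (level 1): Diatoms, Cattail, Pondweed, Algae.
Diatoms → Mayfly Larva → Newt → Pike gives Pike level 4.
No species has a prey at level 4, so no species reaches level 5.

4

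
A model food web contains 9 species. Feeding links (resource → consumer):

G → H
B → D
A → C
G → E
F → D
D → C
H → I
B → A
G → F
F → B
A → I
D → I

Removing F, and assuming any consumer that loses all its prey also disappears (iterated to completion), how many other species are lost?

Remove F.
Round 1: B (all prey gone) → extinct.
Round 2: A (all prey gone), D (all prey gone) → extinct.
Round 3: C (all prey gone) → extinct.
No further losses. Total secondary extinctions: 4.

4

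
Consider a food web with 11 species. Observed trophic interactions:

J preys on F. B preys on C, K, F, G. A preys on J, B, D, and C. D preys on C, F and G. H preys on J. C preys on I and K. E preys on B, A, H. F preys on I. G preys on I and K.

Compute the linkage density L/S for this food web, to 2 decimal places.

L/S = 1.91

There are L = 21 links among S = 11 species.
L/S = 21/11 = 1.9091 ≈ 1.91.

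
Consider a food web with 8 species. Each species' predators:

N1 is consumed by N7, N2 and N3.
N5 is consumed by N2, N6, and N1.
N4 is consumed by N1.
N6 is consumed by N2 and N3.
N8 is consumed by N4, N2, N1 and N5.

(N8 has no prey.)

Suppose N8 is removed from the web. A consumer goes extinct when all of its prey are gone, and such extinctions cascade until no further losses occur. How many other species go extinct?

7

Remove N8.
Round 1: N4 (all prey gone), N5 (all prey gone) → extinct.
Round 2: N6 (all prey gone), N1 (all prey gone) → extinct.
Round 3: N7 (all prey gone), N3 (all prey gone), N2 (all prey gone) → extinct.
No further losses. Total secondary extinctions: 7.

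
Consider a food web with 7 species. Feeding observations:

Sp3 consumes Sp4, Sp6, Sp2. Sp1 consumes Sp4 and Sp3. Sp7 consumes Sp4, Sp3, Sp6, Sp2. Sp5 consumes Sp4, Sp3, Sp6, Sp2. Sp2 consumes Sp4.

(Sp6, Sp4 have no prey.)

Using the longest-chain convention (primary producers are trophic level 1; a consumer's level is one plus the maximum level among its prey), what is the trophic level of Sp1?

Sp4 is a producer → level 1.
Sp2 eats Sp4 → level 2.
Sp3 eats Sp2 (level 2); other prey at levels: Sp6 1, Sp4 1 → level 3.
Sp1 eats Sp3 (level 3); other prey at levels: Sp4 1 → level 4.

Trophic level 4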